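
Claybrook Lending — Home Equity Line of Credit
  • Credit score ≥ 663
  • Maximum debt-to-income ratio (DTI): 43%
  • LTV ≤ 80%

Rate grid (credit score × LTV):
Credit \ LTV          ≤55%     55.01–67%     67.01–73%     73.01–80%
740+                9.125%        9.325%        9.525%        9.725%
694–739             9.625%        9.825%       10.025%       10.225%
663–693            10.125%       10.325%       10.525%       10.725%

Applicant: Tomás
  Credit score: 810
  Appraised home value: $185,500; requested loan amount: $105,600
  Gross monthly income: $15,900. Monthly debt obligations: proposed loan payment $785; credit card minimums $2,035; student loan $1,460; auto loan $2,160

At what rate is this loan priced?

Credit score 810 ≥ 663; Total monthly debts = (785 + 2,035 + 1,460 + 2,160) = 6,440. DTI = 6,440/15,900 = 40.5% ≤ 43%
LTV = 105,600/185,500 = 56.9% ≤ 80%
Credit 810 → row 740+; LTV 56.9% → column 55.01–67%. Grid cell → 9.325%.

9.325%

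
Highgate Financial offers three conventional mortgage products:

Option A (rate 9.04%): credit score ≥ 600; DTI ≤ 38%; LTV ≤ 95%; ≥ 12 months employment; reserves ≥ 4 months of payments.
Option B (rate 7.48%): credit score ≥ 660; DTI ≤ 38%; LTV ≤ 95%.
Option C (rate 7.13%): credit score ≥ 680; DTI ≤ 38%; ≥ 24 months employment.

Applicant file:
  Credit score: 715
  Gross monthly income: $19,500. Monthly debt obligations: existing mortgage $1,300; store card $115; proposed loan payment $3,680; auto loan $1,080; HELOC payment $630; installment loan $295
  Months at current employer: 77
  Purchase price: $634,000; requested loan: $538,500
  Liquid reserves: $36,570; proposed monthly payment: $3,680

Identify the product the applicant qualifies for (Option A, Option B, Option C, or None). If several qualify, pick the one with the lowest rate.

Total debts = (1,300 + 115 + 3,680 + 1,080 + 630 + 295) = 7,100; DTI = 7,100/19,500 = 36.4%.
LTV = 538,500/634,000 = 84.9%.
Reserves = 36,570/3,680 = 9.9 months.
Option A: score 715 ≥ 600; DTI 36.4% ≤ 38%; LTV 84.9% ≤ 95%; employment 77 ≥ 12 mo; reserves 9.9 ≥ 4 mo → qualifies.
Option B: score 715 ≥ 660; DTI 36.4% ≤ 38%; LTV 84.9% ≤ 95% → qualifies.
Option C: score 715 ≥ 680; DTI 36.4% ≤ 38%; employment 77 ≥ 24 mo → qualifies.
Qualifying: Option A, Option B, Option C. Lowest rate is 7.13% → Option C.

Option C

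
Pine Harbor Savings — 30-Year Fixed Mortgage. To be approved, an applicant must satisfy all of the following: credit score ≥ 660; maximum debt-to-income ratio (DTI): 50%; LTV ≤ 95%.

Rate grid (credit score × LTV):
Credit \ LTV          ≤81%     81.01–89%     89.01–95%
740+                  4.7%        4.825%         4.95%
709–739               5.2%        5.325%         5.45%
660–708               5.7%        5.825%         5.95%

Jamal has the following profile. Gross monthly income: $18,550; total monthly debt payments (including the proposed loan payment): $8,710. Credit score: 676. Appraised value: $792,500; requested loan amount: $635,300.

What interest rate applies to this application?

Credit score 676 ≥ 660; Debt-to-income = 8,710/18,550 = 47% — meets 50% limit
LTV = 635,300/792,500 = 80.2% ≤ 95%
Credit 676 → row 660–708; LTV 80.2% → column ≤81%. Grid cell → 5.7%.

5.7%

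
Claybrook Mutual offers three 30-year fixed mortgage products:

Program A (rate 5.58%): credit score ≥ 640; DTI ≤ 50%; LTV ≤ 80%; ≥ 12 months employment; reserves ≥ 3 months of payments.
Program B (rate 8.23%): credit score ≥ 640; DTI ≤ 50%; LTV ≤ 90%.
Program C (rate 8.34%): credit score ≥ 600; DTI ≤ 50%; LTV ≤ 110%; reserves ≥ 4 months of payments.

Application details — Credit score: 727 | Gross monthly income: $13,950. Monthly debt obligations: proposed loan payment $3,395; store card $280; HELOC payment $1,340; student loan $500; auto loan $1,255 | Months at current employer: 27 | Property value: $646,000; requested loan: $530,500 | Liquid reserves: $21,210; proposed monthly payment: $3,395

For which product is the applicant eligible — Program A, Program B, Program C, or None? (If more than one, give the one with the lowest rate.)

Total debts = (3,395 + 280 + 1,340 + 500 + 1,255) = 6,770; DTI = 6,770/13,950 = 48.5%.
LTV = 530,500/646,000 = 82.1%.
Reserves = 21,210/3,395 = 6.2 months.
Program A: score 727 ≥ 640; DTI 48.5% ≤ 50%; LTV 82.1% > 80%; employment 27 ≥ 12 mo; reserves 6.2 ≥ 3 mo → does not qualify.
Program B: score 727 ≥ 640; DTI 48.5% ≤ 50%; LTV 82.1% ≤ 90% → qualifies.
Program C: score 727 ≥ 600; DTI 48.5% ≤ 50%; LTV 82.1% ≤ 110%; reserves 6.2 ≥ 4 mo → qualifies.
Qualifying: Program B, Program C. Lowest rate is 8.23% → Program B.

Program B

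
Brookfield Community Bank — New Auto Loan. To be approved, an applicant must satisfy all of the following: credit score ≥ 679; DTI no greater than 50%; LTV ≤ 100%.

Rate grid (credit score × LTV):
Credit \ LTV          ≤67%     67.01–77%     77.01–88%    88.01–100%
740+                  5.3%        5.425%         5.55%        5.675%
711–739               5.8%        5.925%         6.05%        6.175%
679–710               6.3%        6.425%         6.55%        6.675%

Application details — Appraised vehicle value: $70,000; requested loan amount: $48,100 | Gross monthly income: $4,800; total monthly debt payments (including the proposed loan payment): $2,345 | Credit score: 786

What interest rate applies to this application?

5.425%

Credit score 786 ≥ 679; Debt-to-income = 2,345/4,800 = 48.9% — meets 50% limit
Loan-to-value = 48,100/70,000 = 68.7% — pass (100% max)
Row: 786 falls in 740+. Column: 68.7% falls in 67.01–77%. Rate = 5.425%.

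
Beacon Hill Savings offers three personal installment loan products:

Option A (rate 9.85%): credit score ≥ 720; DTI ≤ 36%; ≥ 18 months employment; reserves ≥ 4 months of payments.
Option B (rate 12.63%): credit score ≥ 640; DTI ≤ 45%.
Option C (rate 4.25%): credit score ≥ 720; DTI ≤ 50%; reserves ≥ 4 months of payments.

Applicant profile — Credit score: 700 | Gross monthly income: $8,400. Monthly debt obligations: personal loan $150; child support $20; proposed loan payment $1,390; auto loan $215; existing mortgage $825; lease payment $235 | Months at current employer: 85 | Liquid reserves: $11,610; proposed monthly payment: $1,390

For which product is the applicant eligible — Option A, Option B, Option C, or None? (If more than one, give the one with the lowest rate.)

Option B

Total debts = (150 + 20 + 1,390 + 215 + 825 + 235) = 2,835; DTI = 2,835/8,400 = 33.8%.
Reserves = 11,610/1,390 = 8.4 months.
Option A: score 700 < 720; DTI 33.8% ≤ 36%; employment 85 ≥ 18 mo; reserves 8.4 ≥ 4 mo → does not qualify.
Option B: score 700 ≥ 640; DTI 33.8% ≤ 45% → qualifies.
Option C: score 700 < 720; DTI 33.8% ≤ 50%; reserves 8.4 ≥ 4 mo → does not qualify.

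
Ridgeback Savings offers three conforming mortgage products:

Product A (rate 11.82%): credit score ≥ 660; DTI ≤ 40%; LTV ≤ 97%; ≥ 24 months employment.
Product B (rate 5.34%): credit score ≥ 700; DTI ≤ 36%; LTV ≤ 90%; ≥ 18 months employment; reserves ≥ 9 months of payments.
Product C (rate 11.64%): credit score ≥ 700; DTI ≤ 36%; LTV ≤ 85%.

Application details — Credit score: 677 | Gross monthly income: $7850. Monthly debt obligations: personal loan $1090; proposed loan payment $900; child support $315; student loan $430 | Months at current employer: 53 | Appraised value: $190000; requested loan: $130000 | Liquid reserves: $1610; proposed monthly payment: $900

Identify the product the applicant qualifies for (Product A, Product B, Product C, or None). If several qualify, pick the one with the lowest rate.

Product A

Total debts = (1,090 + 900 + 315 + 430) = 2,735; DTI = 2,735/7,850 = 34.8%.
LTV = 130,000/190,000 = 68.4%.
Reserves = 1,610/900 = 1.8 months.
Product A: score 677 ≥ 660; DTI 34.8% ≤ 40%; LTV 68.4% ≤ 97%; employment 53 ≥ 24 mo → qualifies.
Product B: score 677 < 700; DTI 34.8% ≤ 36%; LTV 68.4% ≤ 90%; employment 53 ≥ 18 mo; reserves 1.8 < 9 mo → does not qualify.
Product C: score 677 < 700; DTI 34.8% ≤ 36%; LTV 68.4% ≤ 85% → does not qualify.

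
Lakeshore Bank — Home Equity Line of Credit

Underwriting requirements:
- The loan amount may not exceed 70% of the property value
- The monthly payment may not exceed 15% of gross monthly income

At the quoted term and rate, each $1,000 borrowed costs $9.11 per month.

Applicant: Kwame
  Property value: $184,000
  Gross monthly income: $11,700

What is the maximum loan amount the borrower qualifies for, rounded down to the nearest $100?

$128,800

Payment cap: 15% × $11,700 = $1,755/month.
At $9.11 per $1,000, that supports 1,755/9.11 × 1,000 ≈ $192,645 → $192,600.
LTV cap: 70% × $184,000 = $128,800 → $128,800.
Binding constraint: loan-to-value.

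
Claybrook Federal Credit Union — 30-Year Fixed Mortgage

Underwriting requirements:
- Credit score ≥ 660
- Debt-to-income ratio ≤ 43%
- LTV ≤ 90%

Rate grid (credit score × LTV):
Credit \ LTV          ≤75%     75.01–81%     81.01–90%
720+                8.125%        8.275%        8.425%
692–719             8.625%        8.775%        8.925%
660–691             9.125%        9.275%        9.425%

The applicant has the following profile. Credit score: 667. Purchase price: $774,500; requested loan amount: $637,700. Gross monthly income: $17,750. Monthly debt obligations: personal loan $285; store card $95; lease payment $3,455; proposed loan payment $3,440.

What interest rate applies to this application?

9.425%

Credit score 667 ≥ 660; Total monthly debts = (285 + 95 + 3,455 + 3,440) = 7,275. Debt-to-income = 7,275/17,750 = 41% — meets 43% limit
LTV = 637,700/774,500 = 82.3% ≤ 90%
Score 667 is in the 660–691 band; LTV 82.3% is in the 81.01–90% band → 9.425%.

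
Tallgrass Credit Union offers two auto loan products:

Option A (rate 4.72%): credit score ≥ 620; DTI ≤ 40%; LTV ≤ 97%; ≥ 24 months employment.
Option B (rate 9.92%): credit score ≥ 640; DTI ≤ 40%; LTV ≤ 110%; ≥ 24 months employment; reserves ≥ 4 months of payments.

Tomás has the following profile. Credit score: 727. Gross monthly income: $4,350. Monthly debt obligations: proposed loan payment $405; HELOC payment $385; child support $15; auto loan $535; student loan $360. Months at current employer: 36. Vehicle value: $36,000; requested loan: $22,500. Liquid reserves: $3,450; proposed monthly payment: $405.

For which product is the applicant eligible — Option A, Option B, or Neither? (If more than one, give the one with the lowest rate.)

Option A

Total debts = (405 + 385 + 15 + 535 + 360) = 1,700; DTI = 1,700/4,350 = 39.1%.
LTV = 22,500/36,000 = 62.5%.
Reserves = 3,450/405 = 8.5 months.
Option A: score 727 ≥ 620; DTI 39.1% ≤ 40%; LTV 62.5% ≤ 97%; employment 36 ≥ 24 mo → qualifies.
Option B: score 727 ≥ 640; DTI 39.1% ≤ 40%; LTV 62.5% ≤ 110%; employment 36 ≥ 24 mo; reserves 8.5 ≥ 4 mo → qualifies.
Qualifying: Option A, Option B. Lowest rate is 4.72% → Option A.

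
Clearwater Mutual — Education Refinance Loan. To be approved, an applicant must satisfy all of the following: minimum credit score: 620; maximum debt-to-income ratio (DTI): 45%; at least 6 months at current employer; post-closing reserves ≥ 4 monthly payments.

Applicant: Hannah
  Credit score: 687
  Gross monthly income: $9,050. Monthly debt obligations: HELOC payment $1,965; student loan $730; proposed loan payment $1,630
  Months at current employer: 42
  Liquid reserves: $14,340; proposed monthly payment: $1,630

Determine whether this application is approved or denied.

Credit score 687 ≥ 620 (meets)
Total monthly debts = (1,965 + 730 + 1,630) = 4,325. DTI: 4,325 ÷ 9,050 = 47.8%, exceeds the 45% cap
Employment 42 ≥ 6 months
Liquid reserves cover 14,340/1,630 = 8.8 months — ≥ 4 required
Fails on DTI.

Denied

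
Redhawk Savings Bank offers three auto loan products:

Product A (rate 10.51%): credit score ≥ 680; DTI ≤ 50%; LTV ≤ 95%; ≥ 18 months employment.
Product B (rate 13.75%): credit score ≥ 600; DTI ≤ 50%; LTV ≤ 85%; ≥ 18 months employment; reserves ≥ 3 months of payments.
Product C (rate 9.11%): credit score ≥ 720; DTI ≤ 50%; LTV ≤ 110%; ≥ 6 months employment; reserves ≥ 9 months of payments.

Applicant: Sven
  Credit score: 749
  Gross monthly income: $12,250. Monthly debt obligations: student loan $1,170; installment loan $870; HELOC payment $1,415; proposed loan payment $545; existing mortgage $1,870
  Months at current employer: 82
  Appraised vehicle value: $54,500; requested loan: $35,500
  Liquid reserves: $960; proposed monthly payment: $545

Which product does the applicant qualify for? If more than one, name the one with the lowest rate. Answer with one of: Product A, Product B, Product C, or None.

Product A

Total debts = (1,170 + 870 + 1,415 + 545 + 1,870) = 5,870; DTI = 5,870/12,250 = 47.9%.
LTV = 35,500/54,500 = 65.1%.
Reserves = 960/545 = 1.8 months.
Product A: score 749 ≥ 680; DTI 47.9% ≤ 50%; LTV 65.1% ≤ 95%; employment 82 ≥ 18 mo → qualifies.
Product B: score 749 ≥ 600; DTI 47.9% ≤ 50%; LTV 65.1% ≤ 85%; employment 82 ≥ 18 mo; reserves 1.8 < 3 mo → does not qualify.
Product C: score 749 ≥ 720; DTI 47.9% ≤ 50%; LTV 65.1% ≤ 110%; employment 82 ≥ 6 mo; reserves 1.8 < 9 mo → does not qualify.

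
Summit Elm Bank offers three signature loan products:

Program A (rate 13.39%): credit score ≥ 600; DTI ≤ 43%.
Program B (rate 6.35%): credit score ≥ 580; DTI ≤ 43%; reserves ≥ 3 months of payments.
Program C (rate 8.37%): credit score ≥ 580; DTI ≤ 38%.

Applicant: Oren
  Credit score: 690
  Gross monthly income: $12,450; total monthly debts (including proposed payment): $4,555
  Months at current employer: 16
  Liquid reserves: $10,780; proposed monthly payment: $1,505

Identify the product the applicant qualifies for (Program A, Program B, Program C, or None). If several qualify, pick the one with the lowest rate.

Program B

DTI = 4,555/12,450 = 36.6%.
Reserves = 10,780/1,505 = 7.2 months.
Program A: score 690 ≥ 600; DTI 36.6% ≤ 43% → qualifies.
Program B: score 690 ≥ 580; DTI 36.6% ≤ 43%; reserves 7.2 ≥ 3 mo → qualifies.
Program C: score 690 ≥ 580; DTI 36.6% ≤ 38% → qualifies.
Qualifying: Program A, Program B, Program C. Lowest rate is 6.35% → Program B.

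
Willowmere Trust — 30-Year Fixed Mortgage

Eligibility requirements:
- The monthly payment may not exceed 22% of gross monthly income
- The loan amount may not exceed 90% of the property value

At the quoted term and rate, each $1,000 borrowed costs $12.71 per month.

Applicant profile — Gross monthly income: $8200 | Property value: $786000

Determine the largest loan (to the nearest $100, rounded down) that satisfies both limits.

$141,900

Payment cap: 22% × $8,200 = $1,804/month.
At $12.71 per $1,000, that supports 1,804/12.71 × 1,000 ≈ $141,935 → $141,900.
LTV cap: 90% × $786,000 = $707,400 → $707,400.
Binding constraint: payment-to-income.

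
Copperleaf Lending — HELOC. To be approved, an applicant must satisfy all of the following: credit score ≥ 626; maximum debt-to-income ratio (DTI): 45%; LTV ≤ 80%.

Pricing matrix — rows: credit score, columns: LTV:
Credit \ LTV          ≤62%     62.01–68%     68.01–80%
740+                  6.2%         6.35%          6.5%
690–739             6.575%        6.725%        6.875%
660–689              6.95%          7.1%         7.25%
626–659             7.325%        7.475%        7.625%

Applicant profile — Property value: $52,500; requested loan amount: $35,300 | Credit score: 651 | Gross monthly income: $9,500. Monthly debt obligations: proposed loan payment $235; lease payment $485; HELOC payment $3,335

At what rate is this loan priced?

7.475%

Credit score 651 ≥ 626; Total monthly debts = (235 + 485 + 3,335) = 4,055. DTI: 4,055 ÷ 9,500 = 42.7%, within the 45% cap
LTV: 35,300 ÷ 52,500 = 67.2%, within 80% cap
Score 651 is in the 626–659 band; LTV 67.2% is in the 62.01–68% band → 7.475%.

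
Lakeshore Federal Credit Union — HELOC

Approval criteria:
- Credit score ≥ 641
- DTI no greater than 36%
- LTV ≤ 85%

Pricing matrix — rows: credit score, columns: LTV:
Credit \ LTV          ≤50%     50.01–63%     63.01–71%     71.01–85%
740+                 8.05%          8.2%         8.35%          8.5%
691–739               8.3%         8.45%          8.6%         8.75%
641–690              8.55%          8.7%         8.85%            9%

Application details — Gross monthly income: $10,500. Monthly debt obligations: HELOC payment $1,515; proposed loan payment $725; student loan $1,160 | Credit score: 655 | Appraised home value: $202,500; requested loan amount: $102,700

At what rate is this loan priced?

8.7%

Credit score 655 ≥ 641; Total monthly debts = (1,515 + 725 + 1,160) = 3,400. DTI = 3,400/10,500 = 32.4% ≤ 36%
Loan-to-value = 102,700/202,500 = 50.7% — pass (85% max)
Row: 655 falls in 641–690. Column: 50.7% falls in 50.01–63%. Rate = 8.7%.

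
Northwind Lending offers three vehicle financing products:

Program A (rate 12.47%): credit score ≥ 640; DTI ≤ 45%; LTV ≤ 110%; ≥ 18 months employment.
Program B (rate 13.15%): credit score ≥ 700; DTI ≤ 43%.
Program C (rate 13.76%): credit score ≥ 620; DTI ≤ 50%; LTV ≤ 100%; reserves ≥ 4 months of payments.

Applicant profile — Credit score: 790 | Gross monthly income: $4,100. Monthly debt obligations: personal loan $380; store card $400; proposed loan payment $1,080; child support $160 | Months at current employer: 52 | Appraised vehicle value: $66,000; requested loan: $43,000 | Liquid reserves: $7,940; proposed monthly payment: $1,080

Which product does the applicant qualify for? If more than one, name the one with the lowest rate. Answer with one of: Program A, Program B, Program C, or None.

Program C

Total debts = (380 + 400 + 1,080 + 160) = 2,020; DTI = 2,020/4,100 = 49.3%.
LTV = 43,000/66,000 = 65.2%.
Reserves = 7,940/1,080 = 7.4 months.
Program A: score 790 ≥ 640; DTI 49.3% > 45%; LTV 65.2% ≤ 110%; employment 52 ≥ 18 mo → does not qualify.
Program B: score 790 ≥ 700; DTI 49.3% > 43% → does not qualify.
Program C: score 790 ≥ 620; DTI 49.3% ≤ 50%; LTV 65.2% ≤ 100%; reserves 7.4 ≥ 4 mo → qualifies.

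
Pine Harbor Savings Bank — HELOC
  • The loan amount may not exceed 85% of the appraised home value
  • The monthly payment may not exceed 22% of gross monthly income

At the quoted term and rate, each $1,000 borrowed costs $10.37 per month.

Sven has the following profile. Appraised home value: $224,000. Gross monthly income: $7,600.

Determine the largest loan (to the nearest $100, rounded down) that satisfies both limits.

$161,200

Payment cap: 22% × $7,600 = $1,672/month.
At $10.37 per $1,000, that supports 1,672/10.37 × 1,000 ≈ $161,234 → $161,200.
LTV cap: 85% × $224,000 = $190,400 → $190,400.
Binding constraint: payment-to-income.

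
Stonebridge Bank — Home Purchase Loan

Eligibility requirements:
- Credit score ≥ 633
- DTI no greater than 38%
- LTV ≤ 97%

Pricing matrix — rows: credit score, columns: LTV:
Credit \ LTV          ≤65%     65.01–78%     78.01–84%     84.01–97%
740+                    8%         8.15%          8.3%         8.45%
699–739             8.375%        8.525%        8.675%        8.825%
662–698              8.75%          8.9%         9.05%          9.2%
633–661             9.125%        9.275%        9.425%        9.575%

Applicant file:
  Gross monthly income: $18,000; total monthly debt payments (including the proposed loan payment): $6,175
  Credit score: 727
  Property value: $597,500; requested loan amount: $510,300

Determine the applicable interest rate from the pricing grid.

Credit score 727 ≥ 633; DTI = 6,175/18,000 = 34.3% ≤ 38%
LTV = 510,300/597,500 = 85.4% ≤ 97%
Row: 727 falls in 699–739. Column: 85.4% falls in 84.01–97%. Rate = 8.825%.

8.825%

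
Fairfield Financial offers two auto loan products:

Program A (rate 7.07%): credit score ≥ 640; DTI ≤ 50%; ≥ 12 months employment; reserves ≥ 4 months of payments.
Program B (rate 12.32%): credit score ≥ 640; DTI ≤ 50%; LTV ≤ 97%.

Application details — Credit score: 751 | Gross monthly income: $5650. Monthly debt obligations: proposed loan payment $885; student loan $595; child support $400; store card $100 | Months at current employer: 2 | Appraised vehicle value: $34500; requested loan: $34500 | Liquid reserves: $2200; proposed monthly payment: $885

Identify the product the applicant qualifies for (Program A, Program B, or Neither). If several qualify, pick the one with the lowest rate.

Neither

Total debts = (885 + 595 + 400 + 100) = 1,980; DTI = 1,980/5,650 = 35%.
LTV = 34,500/34,500 = 100%.
Reserves = 2,200/885 = 2.5 months.
Program A: score 751 ≥ 640; DTI 35% ≤ 50%; employment 2 < 12 mo; reserves 2.5 < 4 mo → does not qualify.
Program B: score 751 ≥ 640; DTI 35% ≤ 50%; LTV 100% > 97% → does not qualify.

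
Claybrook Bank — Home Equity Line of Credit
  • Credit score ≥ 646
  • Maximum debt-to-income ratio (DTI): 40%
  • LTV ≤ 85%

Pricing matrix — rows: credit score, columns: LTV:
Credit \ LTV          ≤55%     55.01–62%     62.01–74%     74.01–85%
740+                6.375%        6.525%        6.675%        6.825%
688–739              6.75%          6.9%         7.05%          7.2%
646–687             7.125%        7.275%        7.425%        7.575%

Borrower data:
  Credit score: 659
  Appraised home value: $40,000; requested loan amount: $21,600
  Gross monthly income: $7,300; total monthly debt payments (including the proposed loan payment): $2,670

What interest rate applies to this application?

7.125%

Credit score 659 ≥ 646; DTI: 2,670 ÷ 7,300 = 36.6%, within the 40% cap
LTV: 21,600 ÷ 40,000 = 54%, within 85% cap
Credit 659 → row 646–687; LTV 54% → column ≤55%. Grid cell → 7.125%.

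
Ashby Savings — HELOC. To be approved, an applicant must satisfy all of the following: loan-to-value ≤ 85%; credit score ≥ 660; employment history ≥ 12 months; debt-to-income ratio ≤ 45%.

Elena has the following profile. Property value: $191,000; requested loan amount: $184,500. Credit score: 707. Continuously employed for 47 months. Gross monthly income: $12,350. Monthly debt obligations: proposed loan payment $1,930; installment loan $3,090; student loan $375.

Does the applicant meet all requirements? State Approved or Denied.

Denied

LTV = 184,500/191,000 = 96.6% > 85%
Credit score 707 ≥ 660 (meets)
Employment 47 ≥ 12 months
Total monthly debts = (1,930 + 3,090 + 375) = 5,395. DTI: 5,395 ÷ 12,350 = 43.7%, within the 45% cap
Fails on LTV.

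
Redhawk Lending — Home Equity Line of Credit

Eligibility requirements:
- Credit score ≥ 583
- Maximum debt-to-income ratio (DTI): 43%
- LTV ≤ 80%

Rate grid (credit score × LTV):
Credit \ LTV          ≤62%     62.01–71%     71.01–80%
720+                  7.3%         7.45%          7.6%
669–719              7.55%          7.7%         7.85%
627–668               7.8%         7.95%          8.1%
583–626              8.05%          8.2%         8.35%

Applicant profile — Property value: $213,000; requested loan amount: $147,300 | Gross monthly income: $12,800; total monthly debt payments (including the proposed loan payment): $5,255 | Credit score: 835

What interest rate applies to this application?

Credit score 835 ≥ 583; Debt-to-income = 5,255/12,800 = 41.1% — meets 43% limit
Loan-to-value = 147,300/213,000 = 69.2% — pass (80% max)
Row: 835 falls in 720+. Column: 69.2% falls in 62.01–71%. Rate = 7.45%.

7.45%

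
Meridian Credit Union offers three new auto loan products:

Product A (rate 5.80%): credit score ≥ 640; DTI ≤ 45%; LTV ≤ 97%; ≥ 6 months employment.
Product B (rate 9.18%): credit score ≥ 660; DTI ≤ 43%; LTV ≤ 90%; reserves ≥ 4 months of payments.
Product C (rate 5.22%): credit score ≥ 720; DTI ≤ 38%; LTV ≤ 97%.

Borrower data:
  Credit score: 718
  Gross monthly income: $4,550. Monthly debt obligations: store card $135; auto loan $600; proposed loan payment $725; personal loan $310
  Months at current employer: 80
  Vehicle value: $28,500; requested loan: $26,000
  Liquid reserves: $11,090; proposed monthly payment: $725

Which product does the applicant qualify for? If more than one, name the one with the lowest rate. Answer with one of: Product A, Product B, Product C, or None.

Product A

Total debts = (135 + 600 + 725 + 310) = 1,770; DTI = 1,770/4,550 = 38.9%.
LTV = 26,000/28,500 = 91.2%.
Reserves = 11,090/725 = 15.3 months.
Product A: score 718 ≥ 640; DTI 38.9% ≤ 45%; LTV 91.2% ≤ 97%; employment 80 ≥ 6 mo → qualifies.
Product B: score 718 ≥ 660; DTI 38.9% ≤ 43%; LTV 91.2% > 90%; reserves 15.3 ≥ 4 mo → does not qualify.
Product C: score 718 < 720; DTI 38.9% > 38%; LTV 91.2% ≤ 97% → does not qualify.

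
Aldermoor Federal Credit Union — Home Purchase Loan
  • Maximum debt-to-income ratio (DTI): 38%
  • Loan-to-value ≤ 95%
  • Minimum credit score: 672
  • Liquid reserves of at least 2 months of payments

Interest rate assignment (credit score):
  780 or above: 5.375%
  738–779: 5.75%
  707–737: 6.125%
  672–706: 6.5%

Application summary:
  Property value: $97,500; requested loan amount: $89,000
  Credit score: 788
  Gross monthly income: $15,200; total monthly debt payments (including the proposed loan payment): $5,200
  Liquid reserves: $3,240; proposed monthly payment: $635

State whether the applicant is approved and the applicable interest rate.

Approved at 5.375%

Credit score 788 ≥ 672 (meets minimum)
Loan-to-value = 89,000/97,500 = 91.3% — pass (95% max)
Debt-to-income = 5,200/15,200 = 34.2% — meets 38% limit
Liquid reserves cover 3,240/635 = 5.1 months — ≥ 2 required
All requirements met. Score 788 falls in the 780 or above tier → 5.375%.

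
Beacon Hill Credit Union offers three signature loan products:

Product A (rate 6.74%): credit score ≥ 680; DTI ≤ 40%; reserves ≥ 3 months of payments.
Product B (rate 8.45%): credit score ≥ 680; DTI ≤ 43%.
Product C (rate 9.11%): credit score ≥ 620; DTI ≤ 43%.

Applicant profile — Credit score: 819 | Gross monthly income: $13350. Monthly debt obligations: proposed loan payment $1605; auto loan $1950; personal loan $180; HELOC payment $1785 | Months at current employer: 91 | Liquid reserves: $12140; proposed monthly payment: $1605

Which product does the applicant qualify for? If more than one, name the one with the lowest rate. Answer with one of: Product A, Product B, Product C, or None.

Product B

Total debts = (1,605 + 1,950 + 180 + 1,785) = 5,520; DTI = 5,520/13,350 = 41.3%.
Reserves = 12,140/1,605 = 7.6 months.
Product A: score 819 ≥ 680; DTI 41.3% > 40%; reserves 7.6 ≥ 3 mo → does not qualify.
Product B: score 819 ≥ 680; DTI 41.3% ≤ 43% → qualifies.
Product C: score 819 ≥ 620; DTI 41.3% ≤ 43% → qualifies.
Qualifying: Product B, Product C. Lowest rate is 8.45% → Product B.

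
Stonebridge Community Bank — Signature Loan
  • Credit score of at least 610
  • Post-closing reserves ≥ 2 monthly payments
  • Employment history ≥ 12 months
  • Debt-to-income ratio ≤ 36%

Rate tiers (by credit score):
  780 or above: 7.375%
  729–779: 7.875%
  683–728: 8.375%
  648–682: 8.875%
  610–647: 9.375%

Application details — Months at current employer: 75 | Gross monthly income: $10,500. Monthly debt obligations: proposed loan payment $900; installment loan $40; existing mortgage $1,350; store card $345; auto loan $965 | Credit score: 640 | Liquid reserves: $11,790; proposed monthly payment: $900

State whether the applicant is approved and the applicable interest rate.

Credit score 640 ≥ 610 (meets minimum)
Total monthly debts = (900 + 40 + 1,350 + 345 + 965) = 3,600. DTI: 3,600 ÷ 10,500 = 34.3%, within the 36% cap
Employment 75 ≥ 12 months
Reserves = 11,790/900 = 13.1 months ≥ 2
All requirements met. Score 640 falls in the 610–647 tier → 9.375%.

Approved at 9.375%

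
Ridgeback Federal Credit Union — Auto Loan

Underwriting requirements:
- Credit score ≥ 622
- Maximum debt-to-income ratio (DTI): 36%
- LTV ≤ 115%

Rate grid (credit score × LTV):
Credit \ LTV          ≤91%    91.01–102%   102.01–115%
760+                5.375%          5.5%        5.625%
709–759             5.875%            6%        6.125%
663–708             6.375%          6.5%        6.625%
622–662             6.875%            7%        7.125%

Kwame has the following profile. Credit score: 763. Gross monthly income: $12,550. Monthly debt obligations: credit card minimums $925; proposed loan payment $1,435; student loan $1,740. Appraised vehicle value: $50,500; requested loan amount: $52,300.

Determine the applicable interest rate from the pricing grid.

5.625%

Credit score 763 ≥ 622; Total monthly debts = (925 + 1,435 + 1,740) = 4,100. Debt-to-income = 4,100/12,550 = 32.7% — meets 36% limit
LTV: 52,300 ÷ 50,500 = 103.6%, within 115% cap
Credit 763 → row 760+; LTV 103.6% → column 102.01–115%. Grid cell → 5.625%.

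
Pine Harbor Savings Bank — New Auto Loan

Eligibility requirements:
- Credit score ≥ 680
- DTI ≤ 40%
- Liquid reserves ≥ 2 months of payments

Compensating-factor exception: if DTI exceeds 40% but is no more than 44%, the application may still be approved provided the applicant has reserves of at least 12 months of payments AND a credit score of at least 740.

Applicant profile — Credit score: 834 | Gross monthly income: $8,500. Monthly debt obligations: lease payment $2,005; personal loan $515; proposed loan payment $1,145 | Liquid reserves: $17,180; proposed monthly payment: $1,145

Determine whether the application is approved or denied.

Approved

Credit score 834 ≥ 680 (meets base)
Total debts = (2,005 + 515 + 1,145) = 3,665. DTI = 3,665/8,500 = 43.1% > 40% — standard DTI limit exceeded.
Reserves = 17,180/1,145 = 15.0 months ≥ 2
DTI 43.1% is within the 40%–44% exception band; checking compensating factors.
Override check — reserves: 15.0 mo (ok); score: 834 (ok).
Both override conditions satisfied; DTI exception granted.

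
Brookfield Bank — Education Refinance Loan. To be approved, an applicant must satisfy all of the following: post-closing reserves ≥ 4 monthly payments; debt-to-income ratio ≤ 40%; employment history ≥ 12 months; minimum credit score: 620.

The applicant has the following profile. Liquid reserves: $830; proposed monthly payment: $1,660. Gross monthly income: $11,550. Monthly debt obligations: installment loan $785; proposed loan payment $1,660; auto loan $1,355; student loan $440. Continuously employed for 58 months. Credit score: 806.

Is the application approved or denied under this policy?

Reserves: 830 ÷ 1,660 = 0.5 months (below 4-month minimum)
Total monthly debts = (785 + 1,660 + 1,355 + 440) = 4,240. DTI = 4,240/11,550 = 36.7% ≤ 40%
Employment 58 ≥ 12 months
Credit score 806 ≥ 620 (meets)
Fails on reserves.

Denied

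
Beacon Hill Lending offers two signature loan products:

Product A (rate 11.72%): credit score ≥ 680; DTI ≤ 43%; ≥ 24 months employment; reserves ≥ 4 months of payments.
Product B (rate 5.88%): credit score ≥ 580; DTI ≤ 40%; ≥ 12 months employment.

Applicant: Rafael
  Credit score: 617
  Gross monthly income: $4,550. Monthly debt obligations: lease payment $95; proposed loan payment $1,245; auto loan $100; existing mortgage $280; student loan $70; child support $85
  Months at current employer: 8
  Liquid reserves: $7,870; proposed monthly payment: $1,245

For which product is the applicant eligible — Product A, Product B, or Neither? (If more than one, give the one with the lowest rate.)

Total debts = (95 + 1,245 + 100 + 280 + 70 + 85) = 1,875; DTI = 1,875/4,550 = 41.2%.
Reserves = 7,870/1,245 = 6.3 months.
Product A: score 617 < 680; DTI 41.2% ≤ 43%; employment 8 < 24 mo; reserves 6.3 ≥ 4 mo → does not qualify.
Product B: score 617 ≥ 580; DTI 41.2% > 40%; employment 8 < 12 mo → does not qualify.

Neither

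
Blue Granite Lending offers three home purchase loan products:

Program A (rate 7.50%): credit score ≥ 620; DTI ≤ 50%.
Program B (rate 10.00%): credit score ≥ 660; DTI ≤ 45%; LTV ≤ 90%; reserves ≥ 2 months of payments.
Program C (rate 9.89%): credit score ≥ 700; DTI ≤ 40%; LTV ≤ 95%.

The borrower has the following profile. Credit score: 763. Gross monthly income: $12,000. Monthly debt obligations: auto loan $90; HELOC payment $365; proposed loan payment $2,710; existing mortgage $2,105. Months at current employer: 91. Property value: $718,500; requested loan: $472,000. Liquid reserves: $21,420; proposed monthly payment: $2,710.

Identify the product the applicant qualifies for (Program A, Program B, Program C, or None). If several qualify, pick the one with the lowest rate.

Program A

Total debts = (90 + 365 + 2,710 + 2,105) = 5,270; DTI = 5,270/12,000 = 43.9%.
LTV = 472,000/718,500 = 65.7%.
Reserves = 21,420/2,710 = 7.9 months.
Program A: score 763 ≥ 620; DTI 43.9% ≤ 50% → qualifies.
Program B: score 763 ≥ 660; DTI 43.9% ≤ 45%; LTV 65.7% ≤ 90%; reserves 7.9 ≥ 2 mo → qualifies.
Program C: score 763 ≥ 700; DTI 43.9% > 40%; LTV 65.7% ≤ 95% → does not qualify.
Qualifying: Program A, Program B. Lowest rate is 7.50% → Program A.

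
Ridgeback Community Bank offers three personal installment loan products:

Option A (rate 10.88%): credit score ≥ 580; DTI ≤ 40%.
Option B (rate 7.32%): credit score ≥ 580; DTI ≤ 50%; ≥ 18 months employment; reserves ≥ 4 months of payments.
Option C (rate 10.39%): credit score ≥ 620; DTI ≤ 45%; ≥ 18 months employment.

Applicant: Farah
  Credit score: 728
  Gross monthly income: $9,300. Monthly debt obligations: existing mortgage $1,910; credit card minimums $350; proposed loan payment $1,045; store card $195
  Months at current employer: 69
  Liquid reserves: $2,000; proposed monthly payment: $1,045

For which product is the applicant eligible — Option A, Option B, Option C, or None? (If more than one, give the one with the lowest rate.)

Option C

Total debts = (1,910 + 350 + 1,045 + 195) = 3,500; DTI = 3,500/9,300 = 37.6%.
Reserves = 2,000/1,045 = 1.9 months.
Option A: score 728 ≥ 580; DTI 37.6% ≤ 40% → qualifies.
Option B: score 728 ≥ 580; DTI 37.6% ≤ 50%; employment 69 ≥ 18 mo; reserves 1.9 < 4 mo → does not qualify.
Option C: score 728 ≥ 620; DTI 37.6% ≤ 45%; employment 69 ≥ 18 mo → qualifies.
Qualifying: Option A, Option C. Lowest rate is 10.39% → Option C.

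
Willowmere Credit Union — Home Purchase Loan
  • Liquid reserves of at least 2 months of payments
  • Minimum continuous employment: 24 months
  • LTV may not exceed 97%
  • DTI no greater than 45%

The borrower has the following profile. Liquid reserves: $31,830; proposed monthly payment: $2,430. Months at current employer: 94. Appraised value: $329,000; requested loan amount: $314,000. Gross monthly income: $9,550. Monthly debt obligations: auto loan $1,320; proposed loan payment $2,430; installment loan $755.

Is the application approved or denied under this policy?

Denied

Reserves: 31,830 ÷ 2,430 = 13.1 months (meets 2-month minimum)
Employment 94 ≥ 24 months
LTV = 314,000/329,000 = 95.4% ≤ 97%
Total monthly debts = (1,320 + 2,430 + 755) = 4,505. DTI = 4,505/9,550 = 47.2% > 45%
Fails on DTI.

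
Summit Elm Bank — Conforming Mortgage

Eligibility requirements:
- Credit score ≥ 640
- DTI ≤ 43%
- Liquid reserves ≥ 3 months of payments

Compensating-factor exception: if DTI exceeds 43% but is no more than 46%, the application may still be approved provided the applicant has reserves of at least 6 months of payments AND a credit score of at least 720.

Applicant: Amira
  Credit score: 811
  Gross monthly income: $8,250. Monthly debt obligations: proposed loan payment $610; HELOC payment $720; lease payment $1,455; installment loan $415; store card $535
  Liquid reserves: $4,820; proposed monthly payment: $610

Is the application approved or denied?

Credit score 811 ≥ 640 (meets base)
Total debts = (610 + 720 + 1,455 + 415 + 535) = 3,735. DTI = 3,735/8,250 = 45.3% > 43% — standard DTI limit exceeded.
Reserves: 4,820 ÷ 610 = 7.9 months (meets 3-month minimum)
DTI 45.3% is within the 43%–46% exception band; checking compensating factors.
Override check — reserves: 7.9 mo (ok); score: 811 (ok).
Both override conditions satisfied; DTI exception granted.

Approved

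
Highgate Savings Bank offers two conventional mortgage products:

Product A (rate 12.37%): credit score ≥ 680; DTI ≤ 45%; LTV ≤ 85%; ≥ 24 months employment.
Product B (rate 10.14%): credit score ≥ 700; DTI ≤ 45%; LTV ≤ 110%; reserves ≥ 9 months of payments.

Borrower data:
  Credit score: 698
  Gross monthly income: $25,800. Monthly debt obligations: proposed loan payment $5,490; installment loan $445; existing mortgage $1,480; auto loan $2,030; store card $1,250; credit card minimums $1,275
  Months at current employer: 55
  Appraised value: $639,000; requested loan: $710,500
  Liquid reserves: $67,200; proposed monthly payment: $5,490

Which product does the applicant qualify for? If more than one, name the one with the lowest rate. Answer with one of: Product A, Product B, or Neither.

Total debts = (5,490 + 445 + 1,480 + 2,030 + 1,250 + 1,275) = 11,970; DTI = 11,970/25,800 = 46.4%.
LTV = 710,500/639,000 = 111.2%.
Reserves = 67,200/5,490 = 12.2 months.
Product A: score 698 ≥ 680; DTI 46.4% > 45%; LTV 111.2% > 85%; employment 55 ≥ 24 mo → does not qualify.
Product B: score 698 < 700; DTI 46.4% > 45%; LTV 111.2% > 110%; reserves 12.2 ≥ 9 mo → does not qualify.

Neither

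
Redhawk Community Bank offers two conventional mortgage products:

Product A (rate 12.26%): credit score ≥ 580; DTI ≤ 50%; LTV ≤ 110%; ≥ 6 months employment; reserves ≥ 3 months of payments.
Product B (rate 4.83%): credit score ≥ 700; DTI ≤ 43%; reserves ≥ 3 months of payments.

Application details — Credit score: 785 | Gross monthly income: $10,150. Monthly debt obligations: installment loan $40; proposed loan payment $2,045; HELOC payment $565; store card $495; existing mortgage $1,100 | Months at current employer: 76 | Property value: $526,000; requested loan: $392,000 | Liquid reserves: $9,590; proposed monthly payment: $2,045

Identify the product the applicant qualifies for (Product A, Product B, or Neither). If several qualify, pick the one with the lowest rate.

Product B

Total debts = (40 + 2,045 + 565 + 495 + 1,100) = 4,245; DTI = 4,245/10,150 = 41.8%.
LTV = 392,000/526,000 = 74.5%.
Reserves = 9,590/2,045 = 4.7 months.
Product A: score 785 ≥ 580; DTI 41.8% ≤ 50%; LTV 74.5% ≤ 110%; employment 76 ≥ 6 mo; reserves 4.7 ≥ 3 mo → qualifies.
Product B: score 785 ≥ 700; DTI 41.8% ≤ 43%; reserves 4.7 ≥ 3 mo → qualifies.
Qualifying: Product A, Product B. Lowest rate is 4.83% → Product B.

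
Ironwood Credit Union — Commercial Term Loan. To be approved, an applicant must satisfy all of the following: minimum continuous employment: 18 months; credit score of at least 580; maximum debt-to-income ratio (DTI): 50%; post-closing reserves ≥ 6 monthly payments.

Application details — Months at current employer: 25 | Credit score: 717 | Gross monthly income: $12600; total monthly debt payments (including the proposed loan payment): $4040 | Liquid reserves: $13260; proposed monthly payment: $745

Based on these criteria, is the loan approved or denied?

Employment 25 ≥ 18 months
Credit score 717 ≥ 580 (meets)
Debt-to-income = 4,040/12,600 = 32.1% — meets 50% limit
Reserves = 13,260/745 = 17.8 months ≥ 6
All criteria satisfied.

Approved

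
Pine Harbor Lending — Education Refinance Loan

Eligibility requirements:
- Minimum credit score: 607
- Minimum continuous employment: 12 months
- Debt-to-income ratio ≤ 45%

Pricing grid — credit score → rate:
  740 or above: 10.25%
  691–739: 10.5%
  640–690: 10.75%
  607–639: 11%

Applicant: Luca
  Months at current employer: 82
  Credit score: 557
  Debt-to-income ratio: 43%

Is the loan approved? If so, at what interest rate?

Credit score 557 < 607 (below minimum)
Employment 82 ≥ 12 months
DTI 43% ≤ 45%
Not all requirements met → denied.

Denied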